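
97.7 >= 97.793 False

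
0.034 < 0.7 True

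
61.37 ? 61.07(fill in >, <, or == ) >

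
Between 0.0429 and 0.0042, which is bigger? 0.0429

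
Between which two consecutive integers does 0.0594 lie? 0 and 1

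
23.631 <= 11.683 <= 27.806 False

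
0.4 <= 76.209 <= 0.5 False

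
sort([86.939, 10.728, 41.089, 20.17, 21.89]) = [10.728, 20.17, 21.89, 41.089, 86.939]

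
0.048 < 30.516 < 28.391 False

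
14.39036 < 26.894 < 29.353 True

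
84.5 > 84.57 False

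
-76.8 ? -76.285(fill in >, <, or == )<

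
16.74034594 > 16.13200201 True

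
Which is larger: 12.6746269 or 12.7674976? 12.7674976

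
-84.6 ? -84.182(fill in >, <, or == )<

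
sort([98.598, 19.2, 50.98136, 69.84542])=[19.2, 50.98136, 69.84542, 98.598]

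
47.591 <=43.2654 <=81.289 False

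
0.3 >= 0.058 True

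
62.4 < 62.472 True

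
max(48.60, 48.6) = 48.6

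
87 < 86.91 False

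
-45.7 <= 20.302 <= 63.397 True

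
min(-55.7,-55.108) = -55.7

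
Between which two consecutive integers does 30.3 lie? 30 and 31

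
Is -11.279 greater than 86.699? No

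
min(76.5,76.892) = 76.5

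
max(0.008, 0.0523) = 0.0523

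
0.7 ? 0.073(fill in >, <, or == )>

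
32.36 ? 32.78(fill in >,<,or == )<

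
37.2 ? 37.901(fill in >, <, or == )<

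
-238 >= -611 True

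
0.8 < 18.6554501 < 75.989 True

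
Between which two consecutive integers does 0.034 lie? 0 and 1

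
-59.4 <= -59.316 True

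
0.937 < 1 True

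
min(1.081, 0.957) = 0.957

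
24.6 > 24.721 False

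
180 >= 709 False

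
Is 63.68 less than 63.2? No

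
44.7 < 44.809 True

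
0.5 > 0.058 True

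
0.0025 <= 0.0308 True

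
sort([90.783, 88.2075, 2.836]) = [2.836, 88.2075, 90.783]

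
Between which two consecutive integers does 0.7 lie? 0 and 1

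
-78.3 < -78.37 False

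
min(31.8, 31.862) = 31.8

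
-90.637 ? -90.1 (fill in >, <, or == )<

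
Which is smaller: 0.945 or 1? 0.945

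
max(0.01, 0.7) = 0.7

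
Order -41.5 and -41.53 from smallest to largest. -41.53, -41.5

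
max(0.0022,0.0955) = 0.0955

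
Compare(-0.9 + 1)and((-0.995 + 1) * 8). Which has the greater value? (-0.9 + 1)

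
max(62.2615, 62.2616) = 62.2616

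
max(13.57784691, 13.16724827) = 13.57784691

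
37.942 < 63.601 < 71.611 True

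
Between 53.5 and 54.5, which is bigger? 54.5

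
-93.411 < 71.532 True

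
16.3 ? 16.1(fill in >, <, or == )>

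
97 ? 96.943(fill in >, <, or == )>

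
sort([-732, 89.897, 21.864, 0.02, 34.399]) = [-732, 0.02, 21.864, 34.399, 89.897]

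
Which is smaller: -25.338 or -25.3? -25.338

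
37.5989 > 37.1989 True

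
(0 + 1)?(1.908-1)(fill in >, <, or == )>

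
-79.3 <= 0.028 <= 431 True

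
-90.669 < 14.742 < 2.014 False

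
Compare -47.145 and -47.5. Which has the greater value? -47.145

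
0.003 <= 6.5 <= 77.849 True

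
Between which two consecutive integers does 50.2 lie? 50 and 51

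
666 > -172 True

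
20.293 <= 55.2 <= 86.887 True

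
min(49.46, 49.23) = 49.23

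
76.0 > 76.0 False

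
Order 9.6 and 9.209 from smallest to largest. 9.209, 9.6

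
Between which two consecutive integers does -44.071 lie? -45 and -44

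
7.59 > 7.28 True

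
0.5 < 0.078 False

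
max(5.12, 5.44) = 5.44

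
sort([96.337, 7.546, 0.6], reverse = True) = [96.337, 7.546, 0.6]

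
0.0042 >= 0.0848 False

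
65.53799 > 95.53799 False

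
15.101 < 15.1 False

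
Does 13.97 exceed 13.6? Yes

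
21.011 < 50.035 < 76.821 True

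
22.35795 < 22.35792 False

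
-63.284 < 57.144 True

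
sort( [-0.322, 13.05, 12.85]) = [-0.322, 12.85, 13.05]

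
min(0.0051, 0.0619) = 0.0051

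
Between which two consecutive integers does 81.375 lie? 81 and 82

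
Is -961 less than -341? Yes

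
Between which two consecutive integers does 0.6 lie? 0 and 1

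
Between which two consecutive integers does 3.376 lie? 3 and 4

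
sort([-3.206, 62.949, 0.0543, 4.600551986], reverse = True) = [62.949, 4.600551986, 0.0543, -3.206]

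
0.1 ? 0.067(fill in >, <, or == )>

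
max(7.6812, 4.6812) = 7.6812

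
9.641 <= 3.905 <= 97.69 False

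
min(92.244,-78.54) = -78.54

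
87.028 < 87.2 True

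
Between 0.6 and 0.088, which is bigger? 0.6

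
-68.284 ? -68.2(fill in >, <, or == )<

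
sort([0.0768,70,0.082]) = [0.0768,0.082,70]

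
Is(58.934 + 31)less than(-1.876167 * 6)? No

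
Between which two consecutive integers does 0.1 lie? 0 and 1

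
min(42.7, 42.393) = 42.393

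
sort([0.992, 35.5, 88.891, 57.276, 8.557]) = [0.992, 8.557, 35.5, 57.276, 88.891]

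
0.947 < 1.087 True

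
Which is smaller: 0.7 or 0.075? 0.075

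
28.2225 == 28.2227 False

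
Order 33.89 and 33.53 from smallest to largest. 33.53,33.89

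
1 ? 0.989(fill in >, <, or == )>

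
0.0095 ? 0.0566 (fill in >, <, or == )<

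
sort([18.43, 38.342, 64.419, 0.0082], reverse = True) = [64.419, 38.342, 18.43, 0.0082]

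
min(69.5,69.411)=69.411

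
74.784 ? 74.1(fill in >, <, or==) >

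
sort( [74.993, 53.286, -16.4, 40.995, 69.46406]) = [-16.4, 40.995, 53.286, 69.46406, 74.993]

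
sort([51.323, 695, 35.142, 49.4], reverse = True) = [695, 51.323, 49.4, 35.142]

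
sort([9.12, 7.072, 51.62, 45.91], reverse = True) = [51.62, 45.91, 9.12, 7.072]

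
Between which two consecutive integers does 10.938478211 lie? 10 and 11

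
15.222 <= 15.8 True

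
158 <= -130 False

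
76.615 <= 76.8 True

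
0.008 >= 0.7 False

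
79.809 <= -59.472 False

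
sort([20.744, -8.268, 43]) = [-8.268, 20.744, 43]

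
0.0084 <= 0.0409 True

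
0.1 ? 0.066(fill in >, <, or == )>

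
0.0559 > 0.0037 True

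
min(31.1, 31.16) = 31.1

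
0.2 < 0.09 False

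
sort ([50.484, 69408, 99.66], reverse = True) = [69408, 99.66, 50.484]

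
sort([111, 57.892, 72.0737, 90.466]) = [57.892, 72.0737, 90.466, 111]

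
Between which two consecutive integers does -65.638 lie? -66 and -65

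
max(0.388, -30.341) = 0.388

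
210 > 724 False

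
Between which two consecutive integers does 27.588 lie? 27 and 28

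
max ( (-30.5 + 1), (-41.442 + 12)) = -29.442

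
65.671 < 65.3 False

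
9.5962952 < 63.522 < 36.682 False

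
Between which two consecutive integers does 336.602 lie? 336 and 337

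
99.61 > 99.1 True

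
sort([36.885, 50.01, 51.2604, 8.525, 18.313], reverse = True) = [51.2604, 50.01, 36.885, 18.313, 8.525]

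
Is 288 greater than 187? Yes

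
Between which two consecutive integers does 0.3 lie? 0 and 1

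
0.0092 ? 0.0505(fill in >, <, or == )<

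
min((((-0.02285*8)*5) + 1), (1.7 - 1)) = 0.086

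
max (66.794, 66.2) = 66.794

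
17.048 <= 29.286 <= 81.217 True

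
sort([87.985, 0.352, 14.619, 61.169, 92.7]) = [0.352, 14.619, 61.169, 87.985, 92.7]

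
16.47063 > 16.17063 True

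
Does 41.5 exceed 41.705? No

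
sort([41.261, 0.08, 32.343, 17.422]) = [0.08, 17.422, 32.343, 41.261]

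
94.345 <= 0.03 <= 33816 False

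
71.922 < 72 True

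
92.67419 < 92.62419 False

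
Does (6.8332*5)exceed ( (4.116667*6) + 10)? No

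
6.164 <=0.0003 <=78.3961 False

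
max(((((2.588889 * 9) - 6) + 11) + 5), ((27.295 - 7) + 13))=33.300001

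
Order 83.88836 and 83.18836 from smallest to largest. 83.18836, 83.88836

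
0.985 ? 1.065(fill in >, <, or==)<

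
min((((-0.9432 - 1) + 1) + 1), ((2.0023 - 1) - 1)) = 0.0023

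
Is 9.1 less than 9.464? Yes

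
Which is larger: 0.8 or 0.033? 0.8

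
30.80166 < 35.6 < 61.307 True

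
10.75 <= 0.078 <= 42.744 False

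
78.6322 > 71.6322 True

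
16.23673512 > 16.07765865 True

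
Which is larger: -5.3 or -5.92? -5.3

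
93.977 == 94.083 False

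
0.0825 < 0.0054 False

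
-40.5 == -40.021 False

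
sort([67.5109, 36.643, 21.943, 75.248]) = [21.943, 36.643, 67.5109, 75.248]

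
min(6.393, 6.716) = 6.393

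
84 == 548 False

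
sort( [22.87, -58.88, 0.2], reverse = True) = [22.87, 0.2, -58.88]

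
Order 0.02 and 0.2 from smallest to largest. 0.02, 0.2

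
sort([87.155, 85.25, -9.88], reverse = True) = [87.155, 85.25, -9.88]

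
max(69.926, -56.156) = 69.926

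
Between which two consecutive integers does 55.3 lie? 55 and 56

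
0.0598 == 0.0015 False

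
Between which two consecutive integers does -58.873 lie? -59 and -58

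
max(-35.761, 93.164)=93.164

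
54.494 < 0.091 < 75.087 False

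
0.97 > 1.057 False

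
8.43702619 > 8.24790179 True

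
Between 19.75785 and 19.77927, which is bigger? 19.77927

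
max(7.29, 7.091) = 7.29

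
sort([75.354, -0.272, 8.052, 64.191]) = [-0.272, 8.052, 64.191, 75.354]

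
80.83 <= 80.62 False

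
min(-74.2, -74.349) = -74.349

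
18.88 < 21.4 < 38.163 True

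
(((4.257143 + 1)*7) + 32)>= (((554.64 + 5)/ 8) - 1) False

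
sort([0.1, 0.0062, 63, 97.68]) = [0.0062, 0.1, 63, 97.68]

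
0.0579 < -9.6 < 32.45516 False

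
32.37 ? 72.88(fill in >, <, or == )<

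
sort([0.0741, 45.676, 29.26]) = [0.0741, 29.26, 45.676]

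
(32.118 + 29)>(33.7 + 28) False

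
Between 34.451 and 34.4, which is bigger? 34.451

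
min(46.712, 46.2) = 46.2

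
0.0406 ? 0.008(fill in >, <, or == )>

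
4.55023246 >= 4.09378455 True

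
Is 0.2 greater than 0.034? Yes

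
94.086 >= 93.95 True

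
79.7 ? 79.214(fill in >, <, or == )>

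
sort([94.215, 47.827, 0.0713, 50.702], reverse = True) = [94.215, 50.702, 47.827, 0.0713]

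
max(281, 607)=607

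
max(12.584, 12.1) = 12.584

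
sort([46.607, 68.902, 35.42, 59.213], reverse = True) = [68.902, 59.213, 46.607, 35.42]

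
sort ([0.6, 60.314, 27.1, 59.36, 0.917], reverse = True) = [60.314, 59.36, 27.1, 0.917, 0.6]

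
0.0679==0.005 False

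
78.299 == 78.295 False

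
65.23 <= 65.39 True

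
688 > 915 False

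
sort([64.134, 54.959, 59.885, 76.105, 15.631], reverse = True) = [76.105, 64.134, 59.885, 54.959, 15.631]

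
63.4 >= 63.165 True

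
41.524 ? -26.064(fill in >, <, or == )>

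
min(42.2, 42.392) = 42.2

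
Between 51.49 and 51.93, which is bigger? 51.93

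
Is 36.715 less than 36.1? No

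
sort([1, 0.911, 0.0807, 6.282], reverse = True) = [6.282, 1, 0.911, 0.0807]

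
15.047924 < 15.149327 True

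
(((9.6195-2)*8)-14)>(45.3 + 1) True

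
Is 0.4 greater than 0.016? Yes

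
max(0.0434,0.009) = 0.0434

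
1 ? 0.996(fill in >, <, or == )>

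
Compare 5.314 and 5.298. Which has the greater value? 5.314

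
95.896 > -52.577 True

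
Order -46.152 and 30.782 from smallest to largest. -46.152, 30.782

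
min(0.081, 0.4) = 0.081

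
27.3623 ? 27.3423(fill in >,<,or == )>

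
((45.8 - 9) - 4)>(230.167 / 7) False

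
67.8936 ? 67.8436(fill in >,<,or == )>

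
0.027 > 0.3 False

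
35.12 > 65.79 False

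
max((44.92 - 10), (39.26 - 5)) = 34.92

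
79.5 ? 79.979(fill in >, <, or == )<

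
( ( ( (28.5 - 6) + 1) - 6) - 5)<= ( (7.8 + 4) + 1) True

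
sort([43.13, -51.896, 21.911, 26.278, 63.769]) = [-51.896, 21.911, 26.278, 43.13, 63.769]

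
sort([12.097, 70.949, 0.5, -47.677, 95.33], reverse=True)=[95.33, 70.949, 12.097, 0.5, -47.677]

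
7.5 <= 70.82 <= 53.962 False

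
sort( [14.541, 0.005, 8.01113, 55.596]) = [0.005, 8.01113, 14.541, 55.596]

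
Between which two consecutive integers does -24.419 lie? -25 and -24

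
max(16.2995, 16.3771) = 16.3771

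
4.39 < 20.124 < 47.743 True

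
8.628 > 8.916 False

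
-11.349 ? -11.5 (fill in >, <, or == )>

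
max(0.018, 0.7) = 0.7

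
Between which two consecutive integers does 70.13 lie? 70 and 71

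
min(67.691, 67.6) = 67.6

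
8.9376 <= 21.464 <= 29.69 True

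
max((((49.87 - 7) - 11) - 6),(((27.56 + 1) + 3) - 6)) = 25.87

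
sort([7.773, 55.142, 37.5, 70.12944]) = [7.773, 37.5, 55.142, 70.12944]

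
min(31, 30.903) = 30.903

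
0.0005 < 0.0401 True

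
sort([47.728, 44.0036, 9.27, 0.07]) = [0.07, 9.27, 44.0036, 47.728]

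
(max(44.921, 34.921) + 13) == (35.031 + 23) False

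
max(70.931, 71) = 71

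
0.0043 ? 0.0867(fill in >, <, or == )<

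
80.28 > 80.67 False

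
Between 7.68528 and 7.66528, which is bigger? 7.68528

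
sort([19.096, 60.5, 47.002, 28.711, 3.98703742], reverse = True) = [60.5, 47.002, 28.711, 19.096, 3.98703742]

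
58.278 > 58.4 False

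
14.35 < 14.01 False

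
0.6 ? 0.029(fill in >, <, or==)>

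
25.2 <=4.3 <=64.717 False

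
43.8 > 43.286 True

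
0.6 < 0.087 False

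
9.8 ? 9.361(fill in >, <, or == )>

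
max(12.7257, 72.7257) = 72.7257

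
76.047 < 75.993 False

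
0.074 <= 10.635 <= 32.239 True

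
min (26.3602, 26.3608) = 26.3602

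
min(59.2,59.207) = 59.2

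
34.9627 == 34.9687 False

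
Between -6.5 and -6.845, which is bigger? -6.5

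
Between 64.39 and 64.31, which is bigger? 64.39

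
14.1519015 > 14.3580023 False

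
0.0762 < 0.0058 False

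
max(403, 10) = 403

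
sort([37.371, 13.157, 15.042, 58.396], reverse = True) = [58.396, 37.371, 15.042, 13.157]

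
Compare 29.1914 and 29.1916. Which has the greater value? 29.1916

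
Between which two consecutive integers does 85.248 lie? 85 and 86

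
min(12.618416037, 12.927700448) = 12.618416037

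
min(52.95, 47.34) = 47.34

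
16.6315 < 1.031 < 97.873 False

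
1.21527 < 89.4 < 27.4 False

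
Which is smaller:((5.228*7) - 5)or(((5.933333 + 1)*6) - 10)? ((5.228*7) - 5)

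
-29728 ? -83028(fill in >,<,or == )>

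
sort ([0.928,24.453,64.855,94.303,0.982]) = [0.928,0.982,24.453,64.855,94.303]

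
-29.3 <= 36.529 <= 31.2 False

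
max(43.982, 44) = 44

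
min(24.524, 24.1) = 24.1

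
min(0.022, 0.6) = 0.022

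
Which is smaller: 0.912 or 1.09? 0.912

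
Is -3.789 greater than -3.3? No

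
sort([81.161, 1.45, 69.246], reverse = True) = [81.161, 69.246, 1.45]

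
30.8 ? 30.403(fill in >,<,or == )>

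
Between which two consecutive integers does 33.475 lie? 33 and 34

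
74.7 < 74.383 False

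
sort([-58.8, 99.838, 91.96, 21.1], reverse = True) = [99.838, 91.96, 21.1, -58.8]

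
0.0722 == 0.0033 False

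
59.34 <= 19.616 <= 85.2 False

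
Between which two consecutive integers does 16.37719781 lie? 16 and 17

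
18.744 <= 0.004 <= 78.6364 False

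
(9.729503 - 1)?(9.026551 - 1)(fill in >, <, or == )>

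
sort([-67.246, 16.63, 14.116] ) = [-67.246, 14.116, 16.63]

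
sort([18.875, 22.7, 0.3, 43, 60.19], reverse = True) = [60.19, 43, 22.7, 18.875, 0.3]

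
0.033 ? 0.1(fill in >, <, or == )<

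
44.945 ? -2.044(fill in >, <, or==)>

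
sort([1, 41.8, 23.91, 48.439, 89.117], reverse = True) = [89.117, 48.439, 41.8, 23.91, 1]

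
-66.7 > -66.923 True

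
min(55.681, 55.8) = 55.681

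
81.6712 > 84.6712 False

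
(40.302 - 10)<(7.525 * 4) False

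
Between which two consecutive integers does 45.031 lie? 45 and 46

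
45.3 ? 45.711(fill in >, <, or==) <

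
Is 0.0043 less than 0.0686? Yes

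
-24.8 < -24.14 True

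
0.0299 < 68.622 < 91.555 True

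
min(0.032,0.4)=0.032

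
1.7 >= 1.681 True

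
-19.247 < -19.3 False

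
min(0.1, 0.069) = 0.069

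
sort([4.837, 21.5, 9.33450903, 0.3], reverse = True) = [21.5, 9.33450903, 4.837, 0.3]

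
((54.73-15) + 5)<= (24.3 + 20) False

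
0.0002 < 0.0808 True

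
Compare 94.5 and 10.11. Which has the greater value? 94.5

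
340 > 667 False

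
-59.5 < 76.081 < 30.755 False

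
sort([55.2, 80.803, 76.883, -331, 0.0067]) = [-331, 0.0067, 55.2, 76.883, 80.803]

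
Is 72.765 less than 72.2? No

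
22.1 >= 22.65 False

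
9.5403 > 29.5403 False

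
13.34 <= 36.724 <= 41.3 True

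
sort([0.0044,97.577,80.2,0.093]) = [0.0044,0.093,80.2,97.577]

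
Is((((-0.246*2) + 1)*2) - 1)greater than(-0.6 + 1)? No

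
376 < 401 True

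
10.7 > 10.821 False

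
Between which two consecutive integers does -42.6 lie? -43 and -42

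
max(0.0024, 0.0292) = 0.0292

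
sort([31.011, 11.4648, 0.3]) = [0.3, 11.4648, 31.011]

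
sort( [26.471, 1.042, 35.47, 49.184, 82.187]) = [1.042, 26.471, 35.47, 49.184, 82.187]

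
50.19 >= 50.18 True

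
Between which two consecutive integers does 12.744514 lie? 12 and 13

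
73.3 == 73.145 False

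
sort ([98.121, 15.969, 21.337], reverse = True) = [98.121, 21.337, 15.969]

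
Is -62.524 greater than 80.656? No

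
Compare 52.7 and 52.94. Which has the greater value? 52.94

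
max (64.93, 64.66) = 64.93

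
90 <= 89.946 False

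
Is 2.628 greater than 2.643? No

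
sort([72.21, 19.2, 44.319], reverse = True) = [72.21, 44.319, 19.2]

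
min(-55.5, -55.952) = -55.952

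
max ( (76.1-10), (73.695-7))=66.695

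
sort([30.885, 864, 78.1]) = [30.885, 78.1, 864]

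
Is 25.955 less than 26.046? Yes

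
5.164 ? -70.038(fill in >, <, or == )>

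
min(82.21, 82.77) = 82.21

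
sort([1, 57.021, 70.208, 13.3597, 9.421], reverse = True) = [70.208, 57.021, 13.3597, 9.421, 1]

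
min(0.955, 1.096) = 0.955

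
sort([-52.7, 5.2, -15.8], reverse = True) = [5.2, -15.8, -52.7]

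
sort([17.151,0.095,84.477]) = [0.095,17.151,84.477]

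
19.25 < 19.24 False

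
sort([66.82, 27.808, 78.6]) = [27.808, 66.82, 78.6]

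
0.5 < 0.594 True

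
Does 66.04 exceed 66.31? No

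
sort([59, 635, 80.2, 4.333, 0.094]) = [0.094, 4.333, 59, 80.2, 635]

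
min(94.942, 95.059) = 94.942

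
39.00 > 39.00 False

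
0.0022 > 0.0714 False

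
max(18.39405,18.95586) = 18.95586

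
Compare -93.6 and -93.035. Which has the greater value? -93.035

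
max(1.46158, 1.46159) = 1.46159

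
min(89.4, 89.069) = 89.069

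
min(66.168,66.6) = 66.168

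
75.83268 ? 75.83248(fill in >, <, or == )>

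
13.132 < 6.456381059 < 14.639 False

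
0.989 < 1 True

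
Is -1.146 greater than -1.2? Yes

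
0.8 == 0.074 False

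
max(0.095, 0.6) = 0.6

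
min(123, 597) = 123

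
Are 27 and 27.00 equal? Yes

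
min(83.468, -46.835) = -46.835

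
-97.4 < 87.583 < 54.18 False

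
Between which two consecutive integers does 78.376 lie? 78 and 79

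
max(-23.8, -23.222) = -23.222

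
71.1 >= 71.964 False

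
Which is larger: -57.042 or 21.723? 21.723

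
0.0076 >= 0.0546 False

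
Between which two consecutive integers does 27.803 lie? 27 and 28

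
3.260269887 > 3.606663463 False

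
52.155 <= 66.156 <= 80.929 True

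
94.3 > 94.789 False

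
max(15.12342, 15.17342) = 15.17342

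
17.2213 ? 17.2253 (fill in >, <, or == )<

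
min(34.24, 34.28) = 34.24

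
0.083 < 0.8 True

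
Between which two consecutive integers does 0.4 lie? 0 and 1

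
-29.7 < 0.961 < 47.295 True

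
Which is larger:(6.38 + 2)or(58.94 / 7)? (58.94 / 7)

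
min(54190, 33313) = 33313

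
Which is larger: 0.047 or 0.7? 0.7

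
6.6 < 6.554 False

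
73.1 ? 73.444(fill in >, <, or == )<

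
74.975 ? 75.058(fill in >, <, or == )<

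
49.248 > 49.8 False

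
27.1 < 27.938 True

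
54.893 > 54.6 True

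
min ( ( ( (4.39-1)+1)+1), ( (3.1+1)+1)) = 5.1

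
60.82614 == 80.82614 False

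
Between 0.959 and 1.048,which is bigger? 1.048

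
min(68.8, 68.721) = 68.721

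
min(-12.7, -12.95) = -12.95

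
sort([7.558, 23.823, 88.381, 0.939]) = [0.939, 7.558, 23.823, 88.381]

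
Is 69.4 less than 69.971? Yes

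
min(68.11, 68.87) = 68.11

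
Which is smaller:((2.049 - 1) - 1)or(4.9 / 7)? ((2.049 - 1) - 1)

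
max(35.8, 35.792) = 35.8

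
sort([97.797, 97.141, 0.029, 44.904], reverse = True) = [97.797, 97.141, 44.904, 0.029]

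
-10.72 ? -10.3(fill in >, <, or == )<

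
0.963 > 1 False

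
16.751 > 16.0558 True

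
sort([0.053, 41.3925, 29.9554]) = [0.053, 29.9554, 41.3925]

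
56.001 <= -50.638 False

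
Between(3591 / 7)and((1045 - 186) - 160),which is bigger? ((1045 - 186) - 160)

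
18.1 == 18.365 False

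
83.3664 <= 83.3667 True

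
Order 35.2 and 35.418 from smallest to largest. 35.2, 35.418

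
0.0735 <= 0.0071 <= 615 False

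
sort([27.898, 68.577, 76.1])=[27.898, 68.577, 76.1]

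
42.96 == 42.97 False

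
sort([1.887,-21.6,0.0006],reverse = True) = [1.887,0.0006,-21.6]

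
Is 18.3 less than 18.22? No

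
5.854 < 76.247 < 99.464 True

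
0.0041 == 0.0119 False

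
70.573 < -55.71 False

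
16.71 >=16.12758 True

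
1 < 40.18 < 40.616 True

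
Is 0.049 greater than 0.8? No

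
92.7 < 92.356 False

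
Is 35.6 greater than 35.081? Yes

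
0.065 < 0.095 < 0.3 True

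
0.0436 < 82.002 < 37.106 False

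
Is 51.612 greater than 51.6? Yes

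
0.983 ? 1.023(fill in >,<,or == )<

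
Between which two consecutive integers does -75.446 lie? -76 and -75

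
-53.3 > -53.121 False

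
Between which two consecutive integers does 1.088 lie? 1 and 2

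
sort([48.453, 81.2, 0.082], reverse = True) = [81.2, 48.453, 0.082]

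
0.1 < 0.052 False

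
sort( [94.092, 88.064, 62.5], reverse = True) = [94.092, 88.064, 62.5]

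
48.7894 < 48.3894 False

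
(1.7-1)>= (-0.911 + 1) True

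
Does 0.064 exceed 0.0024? Yes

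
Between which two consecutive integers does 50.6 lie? 50 and 51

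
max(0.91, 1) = 1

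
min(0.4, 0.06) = 0.06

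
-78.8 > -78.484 False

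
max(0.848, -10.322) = 0.848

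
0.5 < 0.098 False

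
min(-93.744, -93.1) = -93.744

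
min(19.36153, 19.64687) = 19.36153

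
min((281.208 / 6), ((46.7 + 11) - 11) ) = 46.7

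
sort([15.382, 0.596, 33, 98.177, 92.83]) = [0.596, 15.382, 33, 92.83, 98.177]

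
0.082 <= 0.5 True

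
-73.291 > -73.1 False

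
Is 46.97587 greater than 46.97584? Yes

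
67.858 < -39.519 False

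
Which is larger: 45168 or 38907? 45168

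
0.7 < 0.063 False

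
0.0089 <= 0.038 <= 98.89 True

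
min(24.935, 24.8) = 24.8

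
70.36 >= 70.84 False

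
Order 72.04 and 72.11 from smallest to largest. 72.04, 72.11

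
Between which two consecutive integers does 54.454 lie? 54 and 55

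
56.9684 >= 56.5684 True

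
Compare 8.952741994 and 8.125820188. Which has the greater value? 8.952741994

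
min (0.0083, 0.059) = 0.0083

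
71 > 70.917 True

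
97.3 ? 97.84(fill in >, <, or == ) <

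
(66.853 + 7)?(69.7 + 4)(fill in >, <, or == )>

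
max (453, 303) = 453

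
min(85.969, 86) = 85.969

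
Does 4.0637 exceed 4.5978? No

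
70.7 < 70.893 True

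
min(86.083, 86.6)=86.083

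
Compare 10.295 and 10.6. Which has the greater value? 10.6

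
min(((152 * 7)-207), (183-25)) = 158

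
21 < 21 False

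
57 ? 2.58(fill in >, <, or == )>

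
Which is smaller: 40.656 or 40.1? 40.1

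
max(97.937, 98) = 98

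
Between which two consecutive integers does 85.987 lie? 85 and 86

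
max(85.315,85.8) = 85.8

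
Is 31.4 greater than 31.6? No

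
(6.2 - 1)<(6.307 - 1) True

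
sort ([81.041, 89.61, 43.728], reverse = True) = [89.61, 81.041, 43.728]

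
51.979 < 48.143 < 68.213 False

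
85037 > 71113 True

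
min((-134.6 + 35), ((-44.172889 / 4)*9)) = -99.6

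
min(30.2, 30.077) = 30.077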